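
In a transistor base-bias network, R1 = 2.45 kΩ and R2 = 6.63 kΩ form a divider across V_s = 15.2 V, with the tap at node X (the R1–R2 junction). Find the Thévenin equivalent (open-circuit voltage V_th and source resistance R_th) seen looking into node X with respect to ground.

V_th ≈ 11.1 V, R_th ≈ 1.79 kΩ

V_th is the unloaded tap voltage: V_s · R2/(R1+R2) = 15.2 × 0.7302 = 11.10 V.
Zeroing V_s shorts the top of R1 to ground, so R_th = R1 ‖ R2 = 1.789 kΩ.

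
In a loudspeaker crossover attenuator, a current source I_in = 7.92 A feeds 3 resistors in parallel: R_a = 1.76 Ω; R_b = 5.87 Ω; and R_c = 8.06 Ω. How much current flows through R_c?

ΣG = 1/1.76 + 1/5.87 + 1/8.06 = 0.8626.
By the current-divider rule, I = I_in · G_k/ΣG = 7.92 × 0.1438 = 1.139 A.

I ≈ 1.14 A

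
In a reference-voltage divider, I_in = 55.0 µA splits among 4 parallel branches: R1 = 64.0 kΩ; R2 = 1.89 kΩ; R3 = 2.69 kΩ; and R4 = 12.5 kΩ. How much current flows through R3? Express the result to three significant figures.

Conductances: ΣG = 1/64.0 + 1/1.89 + 1/2.69 + 1/12.5 = 0.9965 (1/kΩ).
R3 takes the fraction G_k/ΣG = 0.3717/0.9965 = 0.3731, so I = 55.0 × 0.3731 = 20.52 µA.

I ≈ 20.5 µA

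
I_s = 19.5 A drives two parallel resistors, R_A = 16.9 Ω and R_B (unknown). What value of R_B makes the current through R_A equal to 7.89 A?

R_B ≈ 11.5 Ω

The fraction through R_A equals R_B/(R_A+R_B).
7.89/19.5 = R_B/(R_A + R_B) → R_B = R_A · (0.4046)/(1 − 0.4046) = 16.9 × 0.6796 = 11.49 Ω.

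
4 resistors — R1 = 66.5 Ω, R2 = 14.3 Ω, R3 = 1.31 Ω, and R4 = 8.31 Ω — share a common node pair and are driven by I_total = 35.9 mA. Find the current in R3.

I ≈ 28.3 mA

Conductances: ΣG = 1/66.5 + 1/14.3 + 1/1.31 + 1/8.31 = 0.9687 (1/Ω).
R3 takes the fraction G_k/ΣG = 0.7634/0.9687 = 0.7881, so I = 35.9 × 0.7881 = 28.29 mA.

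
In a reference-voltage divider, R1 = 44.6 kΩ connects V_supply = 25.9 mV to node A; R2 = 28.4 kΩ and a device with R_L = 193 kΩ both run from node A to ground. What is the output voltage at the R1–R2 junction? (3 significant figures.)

V_out ≈ 9.25 mV

First combine the lower leg with the load: R2 ‖ R_L = 24.76 kΩ.
Voltage divider with the loaded lower leg: V_out = 25.9 × 24.76/(44.6 + 24.76) = 25.9 × 0.3570 = 9.245 mV.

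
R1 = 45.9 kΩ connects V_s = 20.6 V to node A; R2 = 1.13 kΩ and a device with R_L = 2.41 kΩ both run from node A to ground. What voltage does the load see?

First combine the lower leg with the load: R2 ‖ R_L = 0.7693 kΩ.
Voltage divider with the loaded lower leg: V_out = 20.6 × 0.7693/(45.9 + 0.7693) = 20.6 × 0.01648 = 0.3396 V.

V_out ≈ 0.340 V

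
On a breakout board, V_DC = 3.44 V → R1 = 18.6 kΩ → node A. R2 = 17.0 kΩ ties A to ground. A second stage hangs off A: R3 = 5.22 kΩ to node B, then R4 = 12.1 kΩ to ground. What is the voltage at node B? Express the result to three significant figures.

V_B ≈ 0.759 V

Node A sees R2 in parallel with the series input of stage 2, R3 + R4 = 17.32 kΩ.
R2 ‖ (R3+R4) = 8.579 kΩ.
So V_A = 3.44 × 0.3157 = 1.086 V.
Then the unloaded second divider: V_B = V_A × R4/(R3+R4) = 1.086 × 0.6986 = 0.7586 V.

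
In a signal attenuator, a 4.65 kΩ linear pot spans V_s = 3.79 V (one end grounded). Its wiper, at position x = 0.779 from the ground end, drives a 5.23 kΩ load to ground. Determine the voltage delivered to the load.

Lower segment x·R_p = 3.622 kΩ; upper segment (1−x)·R_p = 1.028 kΩ.
Lower segment in parallel with the load: 3.622 ‖ 5.23 = 2.140 kΩ.
V_out = 3.79 × 2.140/(1.028 + 2.140) = 2.560 V.
(Unloaded: V_out = x·V_s = 2.95 V.)

V_out ≈ 2.56 V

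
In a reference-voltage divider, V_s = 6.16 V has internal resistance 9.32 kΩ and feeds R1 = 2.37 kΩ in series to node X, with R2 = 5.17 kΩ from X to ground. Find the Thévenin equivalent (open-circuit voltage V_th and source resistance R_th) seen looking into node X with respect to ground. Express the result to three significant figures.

R1' = 9.32 + 2.37 = 11.69 kΩ (source resistance + R1).
Open-circuit (no load on X): V_th = V_s · R2/(R1' + R2) = 6.16 × 5.17/(11.69 + 5.17) = 1.889 V.
With V_s suppressed (replaced by a short), R_th = R1' ‖ R2 = (11.69 × 5.17)/(11.69 + 5.17) = 3.585 kΩ.

V_th ≈ 1.89 V, R_th ≈ 3.58 kΩ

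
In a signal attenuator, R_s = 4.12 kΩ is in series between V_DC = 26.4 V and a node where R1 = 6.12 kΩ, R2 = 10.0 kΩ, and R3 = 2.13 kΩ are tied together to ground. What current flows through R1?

Equivalent of the parallel group: R_p = 1.364 kΩ.
V_A by voltage divider: V_A = 26.4 × 1.364/(4.12 + 1.364) = 6.568 V.
I(R1) = V_A / R1 = 6.568/6.12 = 1.073 mA.
(Check via current divider: I_total = 4.814 mA; share G_k/ΣG = 0.2230 → same result.)

I ≈ 1.07 mA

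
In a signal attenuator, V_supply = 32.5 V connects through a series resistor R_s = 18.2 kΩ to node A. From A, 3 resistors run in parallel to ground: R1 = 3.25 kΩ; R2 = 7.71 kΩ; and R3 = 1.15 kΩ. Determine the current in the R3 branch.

Equivalent of the parallel group: R_p = 0.7651 kΩ.
Node voltage V_A = V_supply · R_p/(R_s + R_p) = 32.5 × 0.04034 = 1.311 V.
I(R3) = V_A / R3 = 1.311/1.15 = 1.140 mA.

I ≈ 1.14 mA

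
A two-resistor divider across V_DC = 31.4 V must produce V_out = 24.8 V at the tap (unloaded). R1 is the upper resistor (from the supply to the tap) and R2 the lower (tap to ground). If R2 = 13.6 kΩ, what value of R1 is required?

R1 ≈ 3.62 kΩ

The divider ratio is R2/(R1+R2) = 24.8/31.4 = 0.7898.
R1 = R2·(1/k − 1) = 13.6 × 0.2661 = 3.619 kΩ.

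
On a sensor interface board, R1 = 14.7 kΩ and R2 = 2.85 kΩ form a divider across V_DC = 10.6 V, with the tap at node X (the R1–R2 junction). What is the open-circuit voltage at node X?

With X open, the divider is unloaded: V_th = 10.6 × 2.85/17.55 = 1.721 V.

V_th ≈ 1.72 V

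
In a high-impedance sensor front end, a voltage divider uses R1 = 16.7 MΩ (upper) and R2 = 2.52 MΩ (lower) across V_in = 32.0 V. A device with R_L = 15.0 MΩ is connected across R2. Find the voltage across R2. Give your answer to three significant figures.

V_out ≈ 3.66 V

R2 ‖ R_L = (2.52 × 15.0)/(2.52 + 15.0) = 2.158 MΩ.
Then V_out = V_in · R2'/(R1 + R2') = 32.0 × 2.158/18.86 = 3.661 V.
(Unloaded it would be 4.20 V; the load pulls it down.)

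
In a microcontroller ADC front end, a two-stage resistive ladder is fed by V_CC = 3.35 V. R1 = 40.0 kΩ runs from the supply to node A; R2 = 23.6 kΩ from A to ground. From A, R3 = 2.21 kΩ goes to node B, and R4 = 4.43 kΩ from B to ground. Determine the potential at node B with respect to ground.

Node A sees R2 in parallel with the series input of stage 2, R3 + R4 = 6.640 kΩ.
R2 ‖ (R3+R4) = 5.182 kΩ.
V_A = 3.35 × 5.182/(40.0 + 5.182) = 0.3842 V.
Stage 2 is unloaded, so V_B = V_A · R4/(R3+R4) = 0.3842 × 4.43/6.640 = 0.2563 V.

V_B ≈ 0.256 V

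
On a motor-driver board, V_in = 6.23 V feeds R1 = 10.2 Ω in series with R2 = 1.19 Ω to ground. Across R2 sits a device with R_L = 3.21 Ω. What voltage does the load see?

V_out ≈ 0.489 V

The load sits in parallel with R2, giving an effective lower resistance R2' = R2·R_L/(R2+R_L) = 0.8682 Ω.
Voltage divider with the loaded lower leg: V_out = 6.23 × 0.8682/(10.2 + 0.8682) = 6.23 × 0.07844 = 0.4887 V.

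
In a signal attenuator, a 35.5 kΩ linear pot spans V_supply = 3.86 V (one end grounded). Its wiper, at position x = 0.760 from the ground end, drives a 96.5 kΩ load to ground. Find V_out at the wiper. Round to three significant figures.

V_out ≈ 2.75 V

The pot divides into 8.520 kΩ above the wiper and 26.98 kΩ below.
(x·R_p) ‖ R_L = 21.08 kΩ.
Loaded-divider output: V_out = 3.86 × 0.7122 = 2.749 V.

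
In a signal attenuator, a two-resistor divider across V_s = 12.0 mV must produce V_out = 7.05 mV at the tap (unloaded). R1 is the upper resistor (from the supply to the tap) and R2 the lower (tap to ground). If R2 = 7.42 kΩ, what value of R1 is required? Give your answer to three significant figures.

V_out/V_s = R2/(R1+R2) = 0.5875.
So R1 = R2 · (V_s/V_out − 1) = 7.42 × (12.0/7.05 − 1) = 7.42 × 0.7021 = 5.210 kΩ.

R1 ≈ 5.21 kΩ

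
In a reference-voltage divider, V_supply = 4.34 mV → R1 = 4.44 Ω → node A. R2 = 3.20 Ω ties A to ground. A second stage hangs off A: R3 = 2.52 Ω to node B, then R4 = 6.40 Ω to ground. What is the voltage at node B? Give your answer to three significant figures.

V_B ≈ 1.08 mV

Node A sees R2 in parallel with the series input of stage 2, R3 + R4 = 8.920 Ω.
Effective lower resistance at A: R2 ‖ 8.920 = 2.355 Ω.
So V_A = 4.34 × 0.3466 = 1.504 mV.
V_B = V_A × 0.7175 = 1.079 mV.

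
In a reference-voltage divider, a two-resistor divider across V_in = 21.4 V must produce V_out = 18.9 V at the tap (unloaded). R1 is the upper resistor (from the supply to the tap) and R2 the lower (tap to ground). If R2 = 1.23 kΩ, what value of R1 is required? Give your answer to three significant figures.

R1 ≈ 0.163 kΩ

The divider ratio is R2/(R1+R2) = 18.9/21.4 = 0.8832.
R1 = R2·(1/k − 1) = 1.23 × 0.1323 = 0.1627 kΩ.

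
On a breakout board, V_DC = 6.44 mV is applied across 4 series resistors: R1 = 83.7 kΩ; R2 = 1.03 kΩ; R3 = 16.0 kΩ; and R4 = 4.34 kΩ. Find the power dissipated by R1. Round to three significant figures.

P ≈ 0.314 nW

ΣR = 105.1 kΩ → I = 6.44/105.1 = 0.06129 µA.
P(R1) = I²·R1 = (0.06129)² × 83.7 = 0.3144 nW.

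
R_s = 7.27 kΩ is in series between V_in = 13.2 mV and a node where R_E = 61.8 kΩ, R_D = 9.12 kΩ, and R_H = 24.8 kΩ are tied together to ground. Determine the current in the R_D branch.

Parallel bank: R_p = 1/(1/61.8 + 1/9.12 + 1/24.8) = 6.019 kΩ.
V_A = 13.2 × 6.019/13.29 = 5.978 mV.
I(R_D) = V_A / R_D = 5.978/9.12 = 0.6555 µA.
(Check via current divider: I_total = 0.9933 µA; share G_k/ΣG = 0.6599 → same result.)

I ≈ 0.656 µA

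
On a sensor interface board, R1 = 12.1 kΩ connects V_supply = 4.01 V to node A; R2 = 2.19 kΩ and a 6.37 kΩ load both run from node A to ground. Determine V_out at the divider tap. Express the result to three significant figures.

R2 ‖ R_L = (2.19 × 6.37)/(2.19 + 6.37) = 1.630 kΩ.
Then V_out = V_supply · R2'/(R1 + R2') = 4.01 × 1.630/13.73 = 0.4760 V.

V_out ≈ 0.476 V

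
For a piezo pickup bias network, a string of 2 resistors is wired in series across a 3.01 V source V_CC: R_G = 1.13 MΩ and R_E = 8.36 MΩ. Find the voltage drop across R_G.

ΣR = 1.13 + 8.36 = 9.490 MΩ.
By the voltage-divider rule, V = 3.01 × 1.130/9.490 = 0.3584 V.

V ≈ 0.358 V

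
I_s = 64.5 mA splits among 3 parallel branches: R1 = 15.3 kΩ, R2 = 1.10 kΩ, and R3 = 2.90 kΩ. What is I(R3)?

ΣG = 1/15.3 + 1/1.10 + 1/2.90 = 1.319.
Current divider: I(R3) = I_s · G_k/ΣG = 64.5 × (0.3448/1.319) = 64.5 × 0.2614 = 16.86 mA.

I ≈ 16.9 mA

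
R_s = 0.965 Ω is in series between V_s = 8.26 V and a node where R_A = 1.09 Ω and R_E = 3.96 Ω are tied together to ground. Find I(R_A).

I ≈ 3.56 A

Combine the parallel branches: R_p = (1/1.09 + 1/3.96)⁻¹ = 0.8547 Ω.
V_A = 8.26 × 0.8547/1.820 = 3.880 V.
Branch current I = V_A/R_A = 3.880/1.09 = 3.559 A.
(Check via current divider: I_total = 4.539 A; share G_k/ΣG = 0.7842 → same result.)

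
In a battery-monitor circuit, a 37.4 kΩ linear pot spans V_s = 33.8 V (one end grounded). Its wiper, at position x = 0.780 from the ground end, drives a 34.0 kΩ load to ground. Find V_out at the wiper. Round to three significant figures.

Split the track: R_lower = x·R_p = 29.17 kΩ, R_upper = (1−x)·R_p = 8.228 kΩ.
R_L loads the lower segment: effective lower R = 15.70 kΩ.
Then V_out = V_s · 15.70/(8.228 + 15.70) = 22.18 V.

V_out ≈ 22.2 V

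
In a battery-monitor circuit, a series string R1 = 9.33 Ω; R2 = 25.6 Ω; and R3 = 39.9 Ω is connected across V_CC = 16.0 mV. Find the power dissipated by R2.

P ≈ 1.17 µW

ΣR = 74.83 Ω → I = 16.0/74.83 = 0.2138 mA.
P(R2) = I²·R2 = (0.2138)² × 25.6 = 1.170 µW.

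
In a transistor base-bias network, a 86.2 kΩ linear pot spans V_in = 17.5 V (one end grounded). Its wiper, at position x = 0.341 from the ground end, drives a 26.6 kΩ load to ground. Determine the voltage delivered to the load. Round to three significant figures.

V_out ≈ 3.45 V

Split the track: R_lower = x·R_p = 29.39 kΩ, R_upper = (1−x)·R_p = 56.81 kΩ.
R_L loads the lower segment: effective lower R = 13.96 kΩ.
V_out = 17.5 × 13.96/(56.81 + 13.96) = 3.453 V.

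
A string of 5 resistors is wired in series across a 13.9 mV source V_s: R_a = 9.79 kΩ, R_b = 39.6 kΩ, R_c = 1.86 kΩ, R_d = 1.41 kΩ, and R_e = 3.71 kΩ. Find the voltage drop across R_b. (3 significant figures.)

Series total: ΣR = 9.79 + 39.6 + 1.86 + 1.41 + 3.71 = 56.37 kΩ.
Voltage divider: V = V_s · (39.60 / 56.37) = 13.9 × 0.7025 = 9.765 mV.

V ≈ 9.76 mV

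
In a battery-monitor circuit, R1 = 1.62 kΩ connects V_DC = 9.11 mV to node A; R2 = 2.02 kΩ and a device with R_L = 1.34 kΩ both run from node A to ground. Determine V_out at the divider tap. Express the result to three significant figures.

V_out ≈ 3.03 mV

The load sits in parallel with R2, giving an effective lower resistance R2' = R2·R_L/(R2+R_L) = 0.8056 kΩ.
Then V_out = V_DC · R2'/(R1 + R2') = 9.11 × 0.8056/2.426 = 3.026 mV.
(Unloaded it would be 5.06 mV; the load pulls it down.)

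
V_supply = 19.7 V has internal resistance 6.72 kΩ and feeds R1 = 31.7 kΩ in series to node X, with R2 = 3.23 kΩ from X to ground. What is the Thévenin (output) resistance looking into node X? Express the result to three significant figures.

R_th ≈ 2.98 kΩ

R1' = 6.72 + 31.7 = 38.42 kΩ (source resistance + R1).
Looking into X with the source shorted: R_th = R1'·R2/(R1'+R2) = 38.42 × 3.23/41.65 = 2.980 kΩ.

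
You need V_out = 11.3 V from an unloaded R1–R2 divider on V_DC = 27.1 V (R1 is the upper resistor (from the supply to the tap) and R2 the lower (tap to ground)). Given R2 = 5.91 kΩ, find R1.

R1 ≈ 8.26 kΩ

V_out/V_DC = R2/(R1+R2) = 0.4170.
R1 = R2·(1/k − 1) = 5.91 × 1.398 = 8.264 kΩ.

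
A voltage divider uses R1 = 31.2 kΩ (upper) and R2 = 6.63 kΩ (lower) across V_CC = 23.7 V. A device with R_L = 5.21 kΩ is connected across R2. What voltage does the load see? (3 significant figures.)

The load sits in parallel with R2, giving an effective lower resistance R2' = R2·R_L/(R2+R_L) = 2.917 kΩ.
Voltage divider with the loaded lower leg: V_out = 23.7 × 2.917/(31.2 + 2.917) = 23.7 × 0.08551 = 2.027 V.
(Unloaded it would be 4.15 V; the load pulls it down.)

V_out ≈ 2.03 V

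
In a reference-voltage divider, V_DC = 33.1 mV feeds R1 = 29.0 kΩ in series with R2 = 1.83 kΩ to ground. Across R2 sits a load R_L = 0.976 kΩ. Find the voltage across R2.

V_out ≈ 0.711 mV

The load sits in parallel with R2, giving an effective lower resistance R2' = R2·R_L/(R2+R_L) = 0.6365 kΩ.
Now apply the divider: V_out = 33.1 × 0.02148 = 0.7109 mV.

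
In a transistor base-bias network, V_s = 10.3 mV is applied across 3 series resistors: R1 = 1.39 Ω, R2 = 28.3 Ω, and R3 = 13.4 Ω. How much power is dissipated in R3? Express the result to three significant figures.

P ≈ 0.766 µW

Series current I = V_s/ΣR = 10.3/43.09 = 0.2390 mA.
V(R3) = I·R = 3.203 mV; P = V·I = 3.203 × 0.2390 = 0.7656 µW.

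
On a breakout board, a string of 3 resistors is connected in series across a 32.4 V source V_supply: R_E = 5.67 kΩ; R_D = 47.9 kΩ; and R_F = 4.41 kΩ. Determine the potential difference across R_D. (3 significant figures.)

ΣR = 5.67 + 47.9 + 4.41 = 57.98 kΩ.
By the voltage-divider rule, V = 32.4 × 47.90/57.98 = 26.77 V.

V ≈ 26.8 V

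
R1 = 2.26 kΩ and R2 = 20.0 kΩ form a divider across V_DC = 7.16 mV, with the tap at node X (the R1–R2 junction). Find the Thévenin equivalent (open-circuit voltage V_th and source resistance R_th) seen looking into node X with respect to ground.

V_th is the unloaded tap voltage: V_DC · R2/(R1+R2) = 7.16 × 0.8985 = 6.433 mV.
Looking into X with the source shorted: R_th = R1·R2/(R1+R2) = 2.260 × 20.0/22.26 = 2.031 kΩ.

V_th ≈ 6.43 mV, R_th ≈ 2.03 kΩ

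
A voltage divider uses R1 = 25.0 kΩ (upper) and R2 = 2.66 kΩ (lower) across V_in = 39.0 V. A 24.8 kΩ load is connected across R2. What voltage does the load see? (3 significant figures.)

V_out ≈ 3.42 V

R2 ‖ R_L = (2.66 × 24.8)/(2.66 + 24.8) = 2.402 kΩ.
Voltage divider with the loaded lower leg: V_out = 39.0 × 2.402/(25.0 + 2.402) = 39.0 × 0.08767 = 3.419 V.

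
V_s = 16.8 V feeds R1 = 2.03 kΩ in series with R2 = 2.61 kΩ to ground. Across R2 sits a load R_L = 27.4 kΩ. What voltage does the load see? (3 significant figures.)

V_out ≈ 9.07 V

The load sits in parallel with R2, giving an effective lower resistance R2' = R2·R_L/(R2+R_L) = 2.383 kΩ.
Now apply the divider: V_out = 16.8 × 0.5400 = 9.072 V.
(Unloaded it would be 9.45 V; the load pulls it down.)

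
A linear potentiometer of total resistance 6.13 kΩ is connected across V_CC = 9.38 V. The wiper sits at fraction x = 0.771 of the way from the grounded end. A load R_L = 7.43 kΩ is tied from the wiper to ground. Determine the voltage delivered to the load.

The pot divides into 1.404 kΩ above the wiper and 4.726 kΩ below.
Lower segment in parallel with the load: 4.726 ‖ 7.43 = 2.889 kΩ.
V_out = 9.38 × 2.889/(1.404 + 2.889) = 6.312 V.
(Unloaded: V_out = x·V_CC = 7.23 V.)

V_out ≈ 6.31 V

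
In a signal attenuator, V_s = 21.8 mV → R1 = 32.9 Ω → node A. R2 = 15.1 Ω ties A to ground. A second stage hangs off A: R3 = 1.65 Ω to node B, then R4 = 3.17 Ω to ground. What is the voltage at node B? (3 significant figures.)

V_B ≈ 1.43 mV

Looking into the second stage from A: R3 + R4 = 4.820 Ω appears in parallel with R2.
R2 ‖ (R3+R4) = 3.654 Ω.
V_A = 21.8 × 3.654/(32.9 + 3.654) = 2.179 mV.
Then the unloaded second divider: V_B = V_A × R4/(R3+R4) = 2.179 × 0.6577 = 1.433 mV.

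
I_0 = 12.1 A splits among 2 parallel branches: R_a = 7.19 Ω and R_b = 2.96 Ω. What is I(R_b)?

I ≈ 8.57 A

With just two branches, the current splits inversely with resistance.
I(R_b) = 12.1 × 7.19/(7.19 + 2.96) = 12.1 × 0.7084 = 8.571 A.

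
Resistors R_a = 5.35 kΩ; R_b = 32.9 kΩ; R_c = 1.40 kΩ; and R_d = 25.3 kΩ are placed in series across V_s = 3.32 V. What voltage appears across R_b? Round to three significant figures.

V ≈ 1.68 V

Series total: ΣR = 5.35 + 32.9 + 1.40 + 25.3 = 64.95 kΩ.
By the voltage-divider rule, V = 3.32 × 32.90/64.95 = 1.682 V.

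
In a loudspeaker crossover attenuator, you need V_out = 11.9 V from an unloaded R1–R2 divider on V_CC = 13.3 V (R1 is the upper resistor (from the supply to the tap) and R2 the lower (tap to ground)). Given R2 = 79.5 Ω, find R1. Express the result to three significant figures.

Required fraction k = V_out/V_CC = 0.8947.
So R1 = R2 · (V_CC/V_out − 1) = 79.5 × (13.3/11.9 − 1) = 79.5 × 0.1176 = 9.353 Ω.

R1 ≈ 9.35 Ω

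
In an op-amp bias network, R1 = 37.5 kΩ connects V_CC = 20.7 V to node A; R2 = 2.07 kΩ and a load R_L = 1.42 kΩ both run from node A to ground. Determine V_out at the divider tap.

R2 ‖ R_L = (2.07 × 1.42)/(2.07 + 1.42) = 0.8422 kΩ.
Voltage divider with the loaded lower leg: V_out = 20.7 × 0.8422/(37.5 + 0.8422) = 20.7 × 0.02197 = 0.4547 V.
(Unloaded it would be 1.08 V; the load pulls it down.)

V_out ≈ 0.455 V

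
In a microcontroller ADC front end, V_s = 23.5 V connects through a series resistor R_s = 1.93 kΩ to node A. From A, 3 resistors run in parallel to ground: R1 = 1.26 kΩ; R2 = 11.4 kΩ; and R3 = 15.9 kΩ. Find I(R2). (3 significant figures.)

I ≈ 0.730 mA

Parallel bank: R_p = 1/(1/1.26 + 1/11.4 + 1/15.9) = 1.059 kΩ.
V_A = 23.5 × 1.059/2.989 = 8.326 V.
I(R2) = V_A / R2 = 8.326/11.4 = 0.7304 mA.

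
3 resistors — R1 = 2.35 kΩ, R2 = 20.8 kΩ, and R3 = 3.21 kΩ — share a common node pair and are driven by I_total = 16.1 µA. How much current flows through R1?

Total conductance ΣG = 1/2.35 + 1/20.8 + 1/3.21 = 0.7851 (units of 1/kΩ).
Current divider: I(R1) = I_total · G_k/ΣG = 16.1 × (0.4255/0.7851) = 16.1 × 0.5420 = 8.726 µA.

I ≈ 8.73 µA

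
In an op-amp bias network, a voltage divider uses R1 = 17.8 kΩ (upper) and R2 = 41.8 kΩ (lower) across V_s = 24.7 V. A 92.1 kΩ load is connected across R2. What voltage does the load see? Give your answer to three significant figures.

V_out ≈ 15.3 V

First combine the lower leg with the load: R2 ‖ R_L = 28.75 kΩ.
Now apply the divider: V_out = 24.7 × 0.6176 = 15.26 V.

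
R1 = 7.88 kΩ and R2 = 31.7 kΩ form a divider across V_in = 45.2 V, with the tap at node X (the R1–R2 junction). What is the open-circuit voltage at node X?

With X open, the divider is unloaded: V_th = 45.2 × 31.7/39.58 = 36.20 V.

V_th ≈ 36.2 V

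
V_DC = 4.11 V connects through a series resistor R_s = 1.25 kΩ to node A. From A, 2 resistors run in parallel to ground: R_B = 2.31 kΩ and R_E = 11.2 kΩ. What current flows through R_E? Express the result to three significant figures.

I ≈ 0.222 mA

Combine the parallel branches: R_p = (1/2.31 + 1/11.2)⁻¹ = 1.915 kΩ.
Node voltage V_A = V_DC · R_p/(R_s + R_p) = 4.11 × 0.6051 = 2.487 V.
Branch current I = V_A/R_E = 2.487/11.2 = 0.2220 mA.
(Check via current divider: I_total = 1.299 mA; share G_k/ΣG = 0.1710 → same result.)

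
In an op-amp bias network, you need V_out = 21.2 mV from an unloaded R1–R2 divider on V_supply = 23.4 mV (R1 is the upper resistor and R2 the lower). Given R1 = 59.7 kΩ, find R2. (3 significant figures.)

R2 ≈ 575 kΩ

Required fraction k = V_out/V_supply = 0.9060.
R2 = R1 · 0.9060/(1 − 0.9060) = 575.3 kΩ.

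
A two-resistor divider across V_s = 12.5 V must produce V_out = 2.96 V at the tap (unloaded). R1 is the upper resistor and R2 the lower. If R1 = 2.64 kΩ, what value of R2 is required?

R2 ≈ 0.819 kΩ

V_out/V_s = R2/(R1+R2) = 0.2368.
So R2 = R1 · V_out/(V_s − V_out) = 2.64 × 2.96/(12.5 − 2.96) = 2.64 × 0.3103 = 0.8191 kΩ.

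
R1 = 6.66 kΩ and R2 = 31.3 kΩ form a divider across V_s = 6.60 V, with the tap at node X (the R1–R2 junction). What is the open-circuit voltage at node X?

V_th ≈ 5.44 V

With X open, the divider is unloaded: V_th = 6.60 × 31.3/37.96 = 5.442 V.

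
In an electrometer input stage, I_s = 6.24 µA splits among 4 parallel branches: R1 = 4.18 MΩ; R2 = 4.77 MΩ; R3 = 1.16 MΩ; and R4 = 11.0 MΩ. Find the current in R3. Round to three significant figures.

I ≈ 3.84 µA

Total conductance ΣG = 1/4.18 + 1/4.77 + 1/1.16 + 1/11.0 = 1.402 (units of 1/MΩ).
By the current-divider rule, I = I_s · G_k/ΣG = 6.24 × 0.6149 = 3.837 µA.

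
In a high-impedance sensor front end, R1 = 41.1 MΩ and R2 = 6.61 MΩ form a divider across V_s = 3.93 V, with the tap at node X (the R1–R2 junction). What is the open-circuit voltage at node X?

Open-circuit (no load on X): V_th = V_s · R2/(R1 + R2) = 3.93 × 6.61/(41.10 + 6.61) = 0.5445 V.

V_th ≈ 0.544 V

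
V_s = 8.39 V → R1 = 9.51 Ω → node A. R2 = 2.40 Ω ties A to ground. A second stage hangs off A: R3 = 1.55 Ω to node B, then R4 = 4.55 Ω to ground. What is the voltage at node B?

V_B ≈ 0.960 V

The second stage (R3 + R4 = 6.100 Ω) loads node A in parallel with R2.
R2 ‖ (R3+R4) = 1.722 Ω.
So V_A = 8.39 × 0.1533 = 1.287 V.
Then the unloaded second divider: V_B = V_A × R4/(R3+R4) = 1.287 × 0.7459 = 0.9596 V.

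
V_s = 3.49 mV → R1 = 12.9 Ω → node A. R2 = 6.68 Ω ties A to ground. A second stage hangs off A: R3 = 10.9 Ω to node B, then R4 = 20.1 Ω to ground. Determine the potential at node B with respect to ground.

V_B ≈ 0.676 mV

Looking into the second stage from A: R3 + R4 = 31.00 Ω appears in parallel with R2.
Effective lower resistance at A: R2 ‖ 31.00 = 5.496 Ω.
So V_A = 3.49 × 0.2988 = 1.043 mV.
Stage 2 is unloaded, so V_B = V_A · R4/(R3+R4) = 1.043 × 20.1/31.00 = 0.6760 mV.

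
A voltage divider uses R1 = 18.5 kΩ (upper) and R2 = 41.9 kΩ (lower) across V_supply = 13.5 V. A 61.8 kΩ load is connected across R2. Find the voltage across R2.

V_out ≈ 7.75 V

R2 ‖ R_L = (41.9 × 61.8)/(41.9 + 61.8) = 24.97 kΩ.
Now apply the divider: V_out = 13.5 × 0.5744 = 7.755 V.
(Unloaded it would be 9.37 V; the load pulls it down.)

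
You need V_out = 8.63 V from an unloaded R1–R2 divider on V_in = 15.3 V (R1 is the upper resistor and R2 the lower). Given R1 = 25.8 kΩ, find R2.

R2 ≈ 33.4 kΩ

The divider ratio is R2/(R1+R2) = 8.63/15.3 = 0.5641.
R2 = R1 · 0.5641/(1 − 0.5641) = 33.38 kΩ.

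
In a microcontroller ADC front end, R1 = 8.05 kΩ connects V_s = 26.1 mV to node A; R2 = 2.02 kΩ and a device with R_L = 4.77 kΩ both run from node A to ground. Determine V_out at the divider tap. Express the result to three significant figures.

V_out ≈ 3.91 mV

First combine the lower leg with the load: R2 ‖ R_L = 1.419 kΩ.
Now apply the divider: V_out = 26.1 × 0.1499 = 3.911 mV.
(Unloaded it would be 5.24 mV; the load pulls it down.)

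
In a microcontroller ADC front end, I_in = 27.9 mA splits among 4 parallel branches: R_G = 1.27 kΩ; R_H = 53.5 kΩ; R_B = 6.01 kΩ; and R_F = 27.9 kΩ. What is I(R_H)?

I ≈ 0.517 mA

Total conductance ΣG = 1/1.27 + 1/53.5 + 1/6.01 + 1/27.9 = 1.008 (units of 1/kΩ).
By the current-divider rule, I = I_in · G_k/ΣG = 27.9 × 0.01854 = 0.5172 mA.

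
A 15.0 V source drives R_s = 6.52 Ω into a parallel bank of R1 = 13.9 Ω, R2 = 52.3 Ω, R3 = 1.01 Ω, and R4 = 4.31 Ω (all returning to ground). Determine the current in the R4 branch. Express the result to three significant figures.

Parallel bank: R_p = 1/(1/13.9 + 1/52.3 + 1/1.01 + 1/4.31) = 0.7615 Ω.
Node voltage V_A = V_supply · R_p/(R_s + R_p) = 15.0 × 0.1046 = 1.569 V.
I(R4) = V_A / R4 = 1.569/4.31 = 0.3640 A.

I ≈ 0.364 A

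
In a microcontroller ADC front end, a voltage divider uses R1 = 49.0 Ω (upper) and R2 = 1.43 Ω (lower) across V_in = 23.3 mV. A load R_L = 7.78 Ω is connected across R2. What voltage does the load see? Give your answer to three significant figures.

V_out ≈ 0.561 mV

First combine the lower leg with the load: R2 ‖ R_L = 1.208 Ω.
Then V_out = V_in · R2'/(R1 + R2') = 23.3 × 1.208/50.21 = 0.5606 mV.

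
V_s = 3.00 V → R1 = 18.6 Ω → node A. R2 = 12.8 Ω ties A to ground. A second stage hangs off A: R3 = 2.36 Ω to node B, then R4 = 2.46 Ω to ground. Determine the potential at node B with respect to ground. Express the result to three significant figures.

V_B ≈ 0.243 V

The second stage (R3 + R4 = 4.820 Ω) loads node A in parallel with R2.
Effective lower resistance at A: R2 ‖ 4.820 = 3.501 Ω.
First divider: V_A = V_s · 3.501/(18.6 + 3.501) = 0.4753 V.
Then the unloaded second divider: V_B = V_A × R4/(R3+R4) = 0.4753 × 0.5104 = 0.2426 V.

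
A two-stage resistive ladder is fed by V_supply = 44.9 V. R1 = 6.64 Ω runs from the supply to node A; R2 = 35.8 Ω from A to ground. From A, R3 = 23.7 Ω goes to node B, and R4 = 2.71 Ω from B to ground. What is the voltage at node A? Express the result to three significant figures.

The second stage (R3 + R4 = 26.41 Ω) loads node A in parallel with R2.
R2 ‖ (R3+R4) = 15.20 Ω.
First divider: V_A = V_supply · 15.20/(6.64 + 15.20) = 31.25 V.

V_A ≈ 31.2 V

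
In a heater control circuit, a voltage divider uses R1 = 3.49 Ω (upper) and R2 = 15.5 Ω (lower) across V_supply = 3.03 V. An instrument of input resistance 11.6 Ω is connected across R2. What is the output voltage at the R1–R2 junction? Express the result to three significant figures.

First combine the lower leg with the load: R2 ‖ R_L = 6.635 Ω.
Now apply the divider: V_out = 3.03 × 0.6553 = 1.986 V.

V_out ≈ 1.99 V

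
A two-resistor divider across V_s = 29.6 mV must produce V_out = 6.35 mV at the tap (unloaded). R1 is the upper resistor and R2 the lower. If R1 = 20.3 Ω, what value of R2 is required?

R2 ≈ 5.54 Ω

Required fraction k = V_out/V_s = 0.2145.
Rearranging, R2 = R1·k/(1−k) = 20.3 × 0.2731 = 5.544 Ω.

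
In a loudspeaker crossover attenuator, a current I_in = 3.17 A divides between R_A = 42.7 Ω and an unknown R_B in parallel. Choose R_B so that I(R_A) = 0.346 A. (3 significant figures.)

R_B ≈ 5.23 Ω

Two-branch current divider: I_A = I_in · R_B/(R_A + R_B).
0.346/3.17 = R_B/(R_A + R_B) → R_B = R_A · (0.1091)/(1 − 0.1091) = 42.7 × 0.1225 = 5.232 Ω.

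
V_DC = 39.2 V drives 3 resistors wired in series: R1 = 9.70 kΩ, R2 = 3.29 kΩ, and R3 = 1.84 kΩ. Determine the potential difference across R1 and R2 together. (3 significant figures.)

V ≈ 34.3 V

Series total: ΣR = 9.70 + 3.29 + 1.84 = 14.83 kΩ.
R_{R1..R2} = 9.70 + 3.29 = 12.99 kΩ.
Voltage divider: V = V_DC · (12.99 / 14.83) = 39.2 × 0.8759 = 34.34 V.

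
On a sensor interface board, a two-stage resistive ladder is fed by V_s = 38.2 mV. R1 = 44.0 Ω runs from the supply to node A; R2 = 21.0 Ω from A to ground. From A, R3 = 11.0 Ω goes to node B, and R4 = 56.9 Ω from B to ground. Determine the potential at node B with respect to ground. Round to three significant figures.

V_B ≈ 8.55 mV

Node A sees R2 in parallel with the series input of stage 2, R3 + R4 = 67.90 Ω.
R2 ‖ (R3+R4) = 16.04 Ω.
First divider: V_A = V_s · 16.04/(44.0 + 16.04) = 10.21 mV.
Stage 2 is unloaded, so V_B = V_A · R4/(R3+R4) = 10.21 × 56.9/67.90 = 8.552 mV.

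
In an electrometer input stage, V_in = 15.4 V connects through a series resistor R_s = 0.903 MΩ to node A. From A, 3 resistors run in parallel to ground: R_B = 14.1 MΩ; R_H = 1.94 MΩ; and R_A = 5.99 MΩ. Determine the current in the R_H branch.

Parallel bank: R_p = 1/(1/14.1 + 1/1.94 + 1/5.99) = 1.327 MΩ.
V_A = 15.4 × 1.327/2.230 = 9.165 V.
Branch current I = V_A/R_H = 9.165/1.94 = 4.724 µA.
(Check via current divider: I_total = 6.904 µA; share G_k/ΣG = 0.6842 → same result.)

I ≈ 4.72 µA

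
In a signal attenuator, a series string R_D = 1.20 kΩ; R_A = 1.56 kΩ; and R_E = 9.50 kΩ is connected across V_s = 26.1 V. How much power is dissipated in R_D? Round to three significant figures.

P ≈ 5.44 mW

Series current I = V_s/ΣR = 26.1/12.26 = 2.129 mA.
V(R_D) = I·R = 2.555 V; P = V·I = 2.555 × 2.129 = 5.439 mW.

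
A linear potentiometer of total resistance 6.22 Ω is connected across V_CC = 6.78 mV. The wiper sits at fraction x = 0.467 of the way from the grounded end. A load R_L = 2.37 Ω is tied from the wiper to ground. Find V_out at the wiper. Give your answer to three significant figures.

V_out ≈ 1.92 mV

Split the track: R_lower = x·R_p = 2.905 Ω, R_upper = (1−x)·R_p = 3.315 Ω.
(x·R_p) ‖ R_L = 1.305 Ω.
Loaded-divider output: V_out = 6.78 × 0.2825 = 1.915 mV.
(Unloaded: V_out = x·V_CC = 3.17 mV.)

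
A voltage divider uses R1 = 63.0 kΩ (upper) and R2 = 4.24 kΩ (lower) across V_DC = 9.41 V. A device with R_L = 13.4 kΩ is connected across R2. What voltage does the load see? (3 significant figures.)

V_out ≈ 0.458 V

R2 ‖ R_L = (4.24 × 13.4)/(4.24 + 13.4) = 3.221 kΩ.
Voltage divider with the loaded lower leg: V_out = 9.41 × 3.221/(63.0 + 3.221) = 9.41 × 0.04864 = 0.4577 V.
(Unloaded it would be 0.593 V; the load pulls it down.)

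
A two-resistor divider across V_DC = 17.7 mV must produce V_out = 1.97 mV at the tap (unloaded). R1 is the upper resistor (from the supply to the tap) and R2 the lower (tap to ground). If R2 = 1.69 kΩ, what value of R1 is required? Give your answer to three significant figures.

R1 ≈ 13.5 kΩ

V_out/V_DC = R2/(R1+R2) = 0.1113.
So R1 = R2 · (V_DC/V_out − 1) = 1.69 × (17.7/1.97 − 1) = 1.69 × 7.985 = 13.49 kΩ.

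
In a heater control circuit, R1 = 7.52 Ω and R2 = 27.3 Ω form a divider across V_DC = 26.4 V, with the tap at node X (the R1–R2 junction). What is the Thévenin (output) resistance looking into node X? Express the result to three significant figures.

R_th ≈ 5.90 Ω

With V_DC suppressed (replaced by a short), R_th = R1 ‖ R2 = (7.520 × 27.3)/(7.520 + 27.3) = 5.896 Ω.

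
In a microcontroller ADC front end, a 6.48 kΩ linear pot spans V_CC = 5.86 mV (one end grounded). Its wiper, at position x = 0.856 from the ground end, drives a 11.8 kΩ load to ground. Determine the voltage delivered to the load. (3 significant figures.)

V_out ≈ 4.70 mV

Split the track: R_lower = x·R_p = 5.547 kΩ, R_upper = (1−x)·R_p = 0.9331 kΩ.
Lower segment in parallel with the load: 5.547 ‖ 11.8 = 3.773 kΩ.
V_out = 5.86 × 3.773/(0.9331 + 3.773) = 4.698 mV.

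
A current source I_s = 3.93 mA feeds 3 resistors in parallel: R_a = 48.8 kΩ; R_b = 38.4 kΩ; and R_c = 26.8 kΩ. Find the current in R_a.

I ≈ 0.960 mA

Conductances: ΣG = 1/48.8 + 1/38.4 + 1/26.8 = 0.08385 (1/kΩ).
R_a takes the fraction G_k/ΣG = 0.02049/0.08385 = 0.2444, so I = 3.93 × 0.2444 = 0.9605 mA.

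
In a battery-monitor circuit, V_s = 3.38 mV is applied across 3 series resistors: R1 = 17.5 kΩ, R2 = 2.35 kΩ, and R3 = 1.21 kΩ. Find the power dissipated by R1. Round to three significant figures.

P ≈ 0.451 nW

Series current I = V_s/ΣR = 3.38/21.06 = 0.1605 µA.
P = I²R = 0.02576 × 17.5 = 0.4508 nW.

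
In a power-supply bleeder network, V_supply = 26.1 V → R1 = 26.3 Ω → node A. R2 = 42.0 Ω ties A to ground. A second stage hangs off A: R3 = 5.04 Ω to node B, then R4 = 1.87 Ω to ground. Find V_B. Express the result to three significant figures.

V_B ≈ 1.30 V

Looking into the second stage from A: R3 + R4 = 6.910 Ω appears in parallel with R2.
Effective lower resistance at A: R2 ‖ 6.910 = 5.934 Ω.
V_A = 26.1 × 5.934/(26.3 + 5.934) = 4.805 V.
Stage 2 is unloaded, so V_B = V_A · R4/(R3+R4) = 4.805 × 1.87/6.910 = 1.300 V.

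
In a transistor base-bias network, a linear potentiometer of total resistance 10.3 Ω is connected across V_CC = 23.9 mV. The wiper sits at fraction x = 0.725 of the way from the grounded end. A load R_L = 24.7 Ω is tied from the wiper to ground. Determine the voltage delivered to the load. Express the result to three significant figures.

V_out ≈ 16.0 mV

Lower segment x·R_p = 7.468 Ω; upper segment (1−x)·R_p = 2.833 Ω.
Lower segment in parallel with the load: 7.468 ‖ 24.7 = 5.734 Ω.
Then V_out = V_CC · 5.734/(2.833 + 5.734) = 16.00 mV.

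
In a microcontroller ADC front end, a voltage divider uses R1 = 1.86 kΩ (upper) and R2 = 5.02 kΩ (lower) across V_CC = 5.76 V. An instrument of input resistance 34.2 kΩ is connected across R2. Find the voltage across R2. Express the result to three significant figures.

V_out ≈ 4.04 V

First combine the lower leg with the load: R2 ‖ R_L = 4.377 kΩ.
Now apply the divider: V_out = 5.76 × 0.7018 = 4.042 V.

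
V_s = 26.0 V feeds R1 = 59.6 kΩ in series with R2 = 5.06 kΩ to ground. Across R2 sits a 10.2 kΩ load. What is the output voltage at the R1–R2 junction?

R2 ‖ R_L = (5.06 × 10.2)/(5.06 + 10.2) = 3.382 kΩ.
Then V_out = V_s · R2'/(R1 + R2') = 26.0 × 3.382/62.98 = 1.396 V.

V_out ≈ 1.40 V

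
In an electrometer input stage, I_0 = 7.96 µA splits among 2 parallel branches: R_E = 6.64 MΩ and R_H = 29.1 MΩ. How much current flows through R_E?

I ≈ 6.48 µA

For two parallel branches, I_k = I_0 · (other R)/(sum of R).
So I = 7.96 × 29.1/35.74 = 6.481 µA.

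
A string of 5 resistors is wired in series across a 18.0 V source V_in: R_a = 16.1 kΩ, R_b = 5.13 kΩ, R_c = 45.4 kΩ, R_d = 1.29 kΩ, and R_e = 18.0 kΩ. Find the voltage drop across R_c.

V ≈ 9.51 V

Series total: ΣR = 16.1 + 5.13 + 45.4 + 1.29 + 18.0 = 85.92 kΩ.
V = V_in · R/ΣR = 18.0 × 0.5284 = 9.511 V.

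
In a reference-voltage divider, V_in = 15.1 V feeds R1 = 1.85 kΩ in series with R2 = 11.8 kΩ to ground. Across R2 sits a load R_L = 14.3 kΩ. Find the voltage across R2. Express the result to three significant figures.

V_out ≈ 11.7 V

First combine the lower leg with the load: R2 ‖ R_L = 6.465 kΩ.
Then V_out = V_in · R2'/(R1 + R2') = 15.1 × 6.465/8.315 = 11.74 V.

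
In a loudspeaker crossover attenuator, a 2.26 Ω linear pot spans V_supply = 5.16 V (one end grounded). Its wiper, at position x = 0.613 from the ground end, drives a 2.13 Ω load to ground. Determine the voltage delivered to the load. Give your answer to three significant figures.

Split the track: R_lower = x·R_p = 1.385 Ω, R_upper = (1−x)·R_p = 0.8746 Ω.
R_L loads the lower segment: effective lower R = 0.8394 Ω.
Loaded-divider output: V_out = 5.16 × 0.4897 = 2.527 V.

V_out ≈ 2.53 V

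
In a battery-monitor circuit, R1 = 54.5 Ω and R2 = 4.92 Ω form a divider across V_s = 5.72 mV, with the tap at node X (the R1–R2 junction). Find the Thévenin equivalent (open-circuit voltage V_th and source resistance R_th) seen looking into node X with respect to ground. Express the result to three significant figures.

Open-circuit (no load on X): V_th = V_s · R2/(R1 + R2) = 5.72 × 4.92/(54.50 + 4.92) = 0.4736 mV.
Zeroing V_s shorts the top of R1 to ground, so R_th = R1 ‖ R2 = 4.513 Ω.

V_th ≈ 0.474 mV, R_th ≈ 4.51 Ω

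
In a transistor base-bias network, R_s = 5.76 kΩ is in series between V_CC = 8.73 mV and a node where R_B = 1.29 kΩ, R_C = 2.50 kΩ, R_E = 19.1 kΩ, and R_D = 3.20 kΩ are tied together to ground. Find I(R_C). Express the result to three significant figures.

I ≈ 0.354 µA

Parallel bank: R_p = 1/(1/1.29 + 1/2.50 + 1/19.1 + 1/3.20) = 0.6493 kΩ.
V_A = 8.73 × 0.6493/6.409 = 0.8844 mV.
Branch current I = V_A/R_C = 0.8844/2.50 = 0.3538 µA.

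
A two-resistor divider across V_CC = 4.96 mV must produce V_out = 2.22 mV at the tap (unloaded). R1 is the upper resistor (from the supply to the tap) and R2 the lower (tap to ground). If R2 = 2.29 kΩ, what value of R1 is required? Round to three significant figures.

R1 ≈ 2.83 kΩ

Required fraction k = V_out/V_CC = 0.4476.
Rearranging, R1 = R2·(1−k)/k = 2.29 × 1.234 = 2.826 kΩ.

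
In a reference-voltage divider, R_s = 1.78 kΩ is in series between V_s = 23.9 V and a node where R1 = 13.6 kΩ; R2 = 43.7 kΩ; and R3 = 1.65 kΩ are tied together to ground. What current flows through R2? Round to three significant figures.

I ≈ 0.243 mA

Combine the parallel branches: R_p = (1/13.6 + 1/43.7 + 1/1.65)⁻¹ = 1.424 kΩ.
V_A = 23.9 × 1.424/3.204 = 10.62 V.
I(R2) = V_A / R2 = 10.62/43.7 = 0.2430 mA.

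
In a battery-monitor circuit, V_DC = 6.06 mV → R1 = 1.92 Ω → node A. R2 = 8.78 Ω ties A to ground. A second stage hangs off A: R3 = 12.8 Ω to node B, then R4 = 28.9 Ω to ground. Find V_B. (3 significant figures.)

Node A sees R2 in parallel with the series input of stage 2, R3 + R4 = 41.70 Ω.
R2 ‖ (R3+R4) = 7.253 Ω.
First divider: V_A = V_DC · 7.253/(1.92 + 7.253) = 4.792 mV.
V_B = V_A × 0.6930 = 3.321 mV.

V_B ≈ 3.32 mV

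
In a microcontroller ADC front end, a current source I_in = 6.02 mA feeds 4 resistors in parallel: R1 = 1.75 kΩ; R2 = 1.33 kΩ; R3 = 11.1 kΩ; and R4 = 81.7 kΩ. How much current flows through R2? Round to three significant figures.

Conductances: ΣG = 1/1.75 + 1/1.33 + 1/11.1 + 1/81.7 = 1.426 (1/kΩ).
By the current-divider rule, I = I_in · G_k/ΣG = 6.02 × 0.5274 = 3.175 mA.

I ≈ 3.17 mA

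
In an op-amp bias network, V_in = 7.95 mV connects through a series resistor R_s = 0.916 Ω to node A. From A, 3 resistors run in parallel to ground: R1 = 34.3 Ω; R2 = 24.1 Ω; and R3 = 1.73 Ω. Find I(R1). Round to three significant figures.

I ≈ 0.145 mA

Parallel bank: R_p = 1/(1/34.3 + 1/24.1 + 1/1.73) = 1.542 Ω.
Node voltage V_A = V_in · R_p/(R_s + R_p) = 7.95 × 0.6273 = 4.987 mV.
I(R1) = V_A / R1 = 4.987/34.3 = 0.1454 mA.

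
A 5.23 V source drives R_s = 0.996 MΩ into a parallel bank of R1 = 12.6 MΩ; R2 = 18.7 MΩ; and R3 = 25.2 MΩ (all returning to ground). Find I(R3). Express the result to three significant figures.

I ≈ 0.177 µA

Parallel bank: R_p = 1/(1/12.6 + 1/18.7 + 1/25.2) = 5.796 MΩ.
V_A by voltage divider: V_A = 5.23 × 5.796/(0.996 + 5.796) = 4.463 V.
I(R3) = V_A / R3 = 4.463/25.2 = 0.1771 µA.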